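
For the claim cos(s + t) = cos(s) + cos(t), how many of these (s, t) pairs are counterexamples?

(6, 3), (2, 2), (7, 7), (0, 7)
4

Testing each pair:
(6, 3): LHS = cos(9) ≈ -0.9111, RHS = cos(3) + cos(6) ≈ -0.02982 → counterexample
(2, 2): LHS = cos(4) ≈ -0.6536, RHS = 2·cos(2) ≈ -0.8323 → counterexample
(7, 7): LHS = cos(14) ≈ 0.1367, RHS = 2·cos(7) ≈ 1.508 → counterexample
(0, 7): LHS = cos(7) ≈ 0.7539, RHS = cos(7) + 1 ≈ 1.754 → counterexample

That makes 4 counterexamples.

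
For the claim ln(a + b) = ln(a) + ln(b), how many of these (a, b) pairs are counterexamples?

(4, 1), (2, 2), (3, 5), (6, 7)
Testing each pair:
(4, 1): LHS = ln(5) ≈ 1.609, RHS = ln(4) ≈ 1.386 → counterexample
(2, 2): LHS = ln(4) ≈ 1.386, RHS = 2·ln(2) ≈ 1.386 → satisfies claim
(3, 5): LHS = ln(8) ≈ 2.079, RHS = ln(3) + ln(5) ≈ 2.708 → counterexample
(6, 7): LHS = ln(13) ≈ 2.565, RHS = ln(6) + ln(7) ≈ 3.738 → counterexample

That makes 3 counterexamples.

Answer: 3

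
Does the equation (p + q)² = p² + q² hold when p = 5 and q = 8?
Substituting p = 5, q = 8:

LHS = (5 + 8)² = 169
RHS = 5² + 8² = 89

LHS ≠ RHS, so the equation does not hold at this point.

Answer: Fails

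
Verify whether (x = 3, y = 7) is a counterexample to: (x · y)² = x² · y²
Substituting x = 3, y = 7:
LHS = (3 · 7)² = 441
RHS = 3² · 7² = 441

The sides agree, so this pair does not disprove the claim.

Answer: No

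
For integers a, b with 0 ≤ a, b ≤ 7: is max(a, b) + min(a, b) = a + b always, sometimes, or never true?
The identity holds for every pair in the range. For instance at (a, b) = (1, 3): both sides equal 4.

Answer: Always true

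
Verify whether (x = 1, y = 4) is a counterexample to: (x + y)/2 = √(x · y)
Substituting x = 1, y = 4:
LHS = (1 + 4)/2 = 5/2
RHS = √(1 · 4) = 2

Since LHS ≠ RHS, this pair disproves the claim.

Answer: Yes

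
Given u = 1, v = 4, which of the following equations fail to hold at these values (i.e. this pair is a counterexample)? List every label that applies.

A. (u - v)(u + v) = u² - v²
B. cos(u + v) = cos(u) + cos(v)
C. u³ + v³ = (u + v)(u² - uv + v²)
B

Evaluating each claim at the given values:
A. LHS = -15, RHS = -15 → holds here (LHS = RHS)
B. LHS = cos(5) ≈ 0.2837, RHS = cos(4) + cos(1) ≈ -0.1133 → fails here (LHS ≠ RHS)
C. LHS = 65, RHS = 65 → holds here (LHS = RHS)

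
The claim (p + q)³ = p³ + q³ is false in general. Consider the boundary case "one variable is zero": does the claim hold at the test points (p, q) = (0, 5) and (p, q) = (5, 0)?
Yes, holds at both test points

At (0, 5): LHS = 125, RHS = 125 → equal
At (5, 0): LHS = 125, RHS = 125 → equal

So the claim does hold at both of these boundary points, even though it is not an identity.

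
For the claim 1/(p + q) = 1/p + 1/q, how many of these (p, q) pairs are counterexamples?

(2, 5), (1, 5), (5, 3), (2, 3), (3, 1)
Testing each pair:
(2, 5): LHS = 1/7, RHS = 7/10 → counterexample
(1, 5): LHS = 1/6, RHS = 6/5 → counterexample
(5, 3): LHS = 1/8, RHS = 8/15 → counterexample
(2, 3): LHS = 1/5, RHS = 5/6 → counterexample
(3, 1): LHS = 1/4, RHS = 4/3 → counterexample

That makes 5 counterexamples.

Answer: 5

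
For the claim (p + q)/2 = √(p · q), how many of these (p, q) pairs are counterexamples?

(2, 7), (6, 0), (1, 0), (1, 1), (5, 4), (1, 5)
Testing each pair:
(2, 7): LHS = 9/2, RHS = √(14) ≈ 3.742 → counterexample
(6, 0): LHS = 3, RHS = 0 → counterexample
(1, 0): LHS = 1/2, RHS = 0 → counterexample
(1, 1): LHS = 1, RHS = 1 → satisfies claim
(5, 4): LHS = 9/2, RHS = 2·√(5) ≈ 4.472 → counterexample
(1, 5): LHS = 3, RHS = √(5) ≈ 2.236 → counterexample

That makes 5 counterexamples.

Answer: 5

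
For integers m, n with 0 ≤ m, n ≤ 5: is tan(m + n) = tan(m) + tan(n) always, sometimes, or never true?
Sometimes true

It holds at (m, n) = (0, 1) (both sides equal tan(1) ≈ 1.557), but fails at (m, n) = (5, 1) (LHS = tan(6) ≈ -0.291, RHS = tan(5) + tan(1) ≈ -1.823).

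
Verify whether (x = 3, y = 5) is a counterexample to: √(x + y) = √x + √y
Substituting x = 3, y = 5:
LHS = √(3 + 5) = 2·√(2) ≈ 2.828
RHS = √3 + √5 = √(3) + √(5) ≈ 3.968

Since LHS ≠ RHS, this pair disproves the claim.

Answer: Yes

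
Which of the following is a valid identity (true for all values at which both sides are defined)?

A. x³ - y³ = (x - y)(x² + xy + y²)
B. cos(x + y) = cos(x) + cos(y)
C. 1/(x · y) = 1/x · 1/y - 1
A: holds — e.g. at (2, 3), both sides equal -19.
B: fails at (5, 5) — LHS = cos(10) ≈ -0.8391, RHS = 2·cos(5) ≈ 0.5673.
C: fails at (3, 3) — LHS = 1/9, RHS = -8/9.

Answer: A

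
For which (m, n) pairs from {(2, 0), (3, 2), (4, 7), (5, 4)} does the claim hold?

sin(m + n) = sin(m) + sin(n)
(2, 0)

Testing each pair:
(2, 0): LHS = sin(2) ≈ 0.9093, RHS = sin(2) ≈ 0.9093 → holds
(3, 2): LHS = sin(5) ≈ -0.9589, RHS = sin(3) + sin(2) ≈ 1.05 → fails
(4, 7): LHS = sin(11) ≈ -1, RHS = sin(4) + sin(7) ≈ -0.09982 → fails
(5, 4): LHS = sin(9) ≈ 0.4121, RHS = sin(5) + sin(4) ≈ -1.716 → fails

1 of 4 pairs satisfies the claim.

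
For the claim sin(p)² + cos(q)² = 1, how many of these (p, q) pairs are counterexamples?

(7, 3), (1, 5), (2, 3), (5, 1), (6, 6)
Testing each pair:
(7, 3): LHS = sin(7)² + cos(3)² ≈ 1.412, RHS = 1 → counterexample
(1, 5): LHS = cos(5)² + sin(1)² ≈ 0.7885, RHS = 1 → counterexample
(2, 3): LHS = sin(2)² + cos(3)² ≈ 1.807, RHS = 1 → counterexample
(5, 1): LHS = cos(1)² + sin(5)² ≈ 1.211, RHS = 1 → counterexample
(6, 6): LHS = sin(6)² + cos(6)² = 1, RHS = 1 → satisfies claim

That makes 4 counterexamples.

Answer: 4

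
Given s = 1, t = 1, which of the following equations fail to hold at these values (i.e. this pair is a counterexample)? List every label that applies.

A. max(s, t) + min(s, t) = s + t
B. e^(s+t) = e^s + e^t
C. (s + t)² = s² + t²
Evaluating each claim at the given values:
A. LHS = 2, RHS = 2 → holds here (LHS = RHS)
B. LHS = e^2 ≈ 7.389, RHS = 2·e ≈ 5.437 → fails here (LHS ≠ RHS)
C. LHS = 4, RHS = 2 → fails here (LHS ≠ RHS)

Answer: B, C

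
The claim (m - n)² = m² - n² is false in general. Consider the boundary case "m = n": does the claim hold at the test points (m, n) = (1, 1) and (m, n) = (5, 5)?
At (1, 1): LHS = 0, RHS = 0 → equal
At (5, 5): LHS = 0, RHS = 0 → equal

So the claim does hold at both of these boundary points, even though it is not an identity.

Answer: Yes, holds at both test points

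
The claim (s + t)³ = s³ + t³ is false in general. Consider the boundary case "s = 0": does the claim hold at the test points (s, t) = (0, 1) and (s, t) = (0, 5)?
At (0, 1): LHS = 1, RHS = 1 → equal
At (0, 5): LHS = 125, RHS = 125 → equal

So the claim does hold at both of these boundary points, even though it is not an identity.

Answer: Yes, holds at both test points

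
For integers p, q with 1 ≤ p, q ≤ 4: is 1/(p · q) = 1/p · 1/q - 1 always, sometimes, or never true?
Never true

The claim fails for every pair in the range. For instance at (p, q) = (2, 2): LHS = 1/4, RHS = -3/4.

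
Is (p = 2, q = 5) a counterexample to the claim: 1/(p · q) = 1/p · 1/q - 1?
Substituting p = 2, q = 5:
LHS = 1/(2 · 5) = 1/10
RHS = 1/2 · 1/5 - 1 = -9/10

Since LHS ≠ RHS, this pair disproves the claim.

Answer: Yes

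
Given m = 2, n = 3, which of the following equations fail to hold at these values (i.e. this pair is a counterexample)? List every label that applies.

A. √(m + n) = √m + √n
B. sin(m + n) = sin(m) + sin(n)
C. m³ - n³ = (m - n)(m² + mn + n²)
A, B

Evaluating each claim at the given values:
A. LHS = √(5) ≈ 2.236, RHS = √(2) + √(3) ≈ 3.146 → fails here (LHS ≠ RHS)
B. LHS = sin(5) ≈ -0.9589, RHS = sin(3) + sin(2) ≈ 1.05 → fails here (LHS ≠ RHS)
C. LHS = -19, RHS = -19 → holds here (LHS = RHS)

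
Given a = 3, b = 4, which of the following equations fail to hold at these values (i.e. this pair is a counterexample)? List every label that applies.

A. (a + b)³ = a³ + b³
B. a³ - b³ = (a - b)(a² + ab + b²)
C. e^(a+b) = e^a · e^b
Evaluating each claim at the given values:
A. LHS = 343, RHS = 91 → fails here (LHS ≠ RHS)
B. LHS = -37, RHS = -37 → holds here (LHS = RHS)
C. LHS = e^7 ≈ 1097, RHS = e^7 ≈ 1097 → holds here (LHS = RHS)

Answer: A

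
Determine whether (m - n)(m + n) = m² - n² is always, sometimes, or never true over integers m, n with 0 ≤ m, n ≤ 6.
The identity holds for every pair in the range. For instance at (m, n) = (4, 6): both sides equal -20.

Answer: Always true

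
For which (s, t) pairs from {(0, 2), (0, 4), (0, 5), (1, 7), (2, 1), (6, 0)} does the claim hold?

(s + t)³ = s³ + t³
Testing each pair:
(0, 2): LHS = 8, RHS = 8 → holds
(0, 4): LHS = 64, RHS = 64 → holds
(0, 5): LHS = 125, RHS = 125 → holds
(1, 7): LHS = 512, RHS = 344 → fails
(2, 1): LHS = 27, RHS = 9 → fails
(6, 0): LHS = 216, RHS = 216 → holds

4 of 6 pairs satisfy the claim.

Answer: (0, 2), (0, 4), (0, 5), (6, 0)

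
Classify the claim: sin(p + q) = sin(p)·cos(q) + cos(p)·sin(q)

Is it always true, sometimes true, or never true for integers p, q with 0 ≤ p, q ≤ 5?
Always true

The identity holds for every pair in the range. For instance at (p, q) = (2, 0): both sides equal sin(2) ≈ 0.9093.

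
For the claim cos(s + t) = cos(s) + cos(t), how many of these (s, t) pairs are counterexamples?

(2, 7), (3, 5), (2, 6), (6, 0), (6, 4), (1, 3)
6

Testing each pair:
(2, 7): LHS = cos(9) ≈ -0.9111, RHS = cos(2) + cos(7) ≈ 0.3378 → counterexample
(3, 5): LHS = cos(8) ≈ -0.1455, RHS = cos(3) + cos(5) ≈ -0.7063 → counterexample
(2, 6): LHS = cos(8) ≈ -0.1455, RHS = cos(2) + cos(6) ≈ 0.544 → counterexample
(6, 0): LHS = cos(6) ≈ 0.9602, RHS = cos(6) + 1 ≈ 1.96 → counterexample
(6, 4): LHS = cos(10) ≈ -0.8391, RHS = cos(4) + cos(6) ≈ 0.3065 → counterexample
(1, 3): LHS = cos(4) ≈ -0.6536, RHS = cos(3) + cos(1) ≈ -0.4497 → counterexample

That makes 6 counterexamples.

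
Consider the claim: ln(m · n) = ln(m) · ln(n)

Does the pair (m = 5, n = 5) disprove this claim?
Yes

Substituting m = 5, n = 5:
LHS = ln(5 · 5) = ln(25) ≈ 3.219
RHS = ln(5) · ln(5) = ln(5)² ≈ 2.59

Since LHS ≠ RHS, this pair disproves the claim.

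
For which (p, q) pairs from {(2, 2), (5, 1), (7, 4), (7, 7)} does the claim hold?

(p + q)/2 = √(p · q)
Testing each pair:
(2, 2): LHS = 2, RHS = 2 → holds
(5, 1): LHS = 3, RHS = √(5) ≈ 2.236 → fails
(7, 4): LHS = 11/2, RHS = 2·√(7) ≈ 5.292 → fails
(7, 7): LHS = 7, RHS = 7 → holds

2 of 4 pairs satisfy the claim.

Answer: (2, 2), (7, 7)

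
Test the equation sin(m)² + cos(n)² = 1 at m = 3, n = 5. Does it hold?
Fails

Substituting m = 3, n = 5:

LHS = sin(3)² + cos(5)² ≈ 0.1004
RHS = 1

LHS ≠ RHS, so the equation does not hold at this point.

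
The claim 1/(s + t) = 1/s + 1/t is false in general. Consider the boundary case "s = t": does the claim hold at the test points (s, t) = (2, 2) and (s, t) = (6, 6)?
At (2, 2): LHS = 1/4 ≠ RHS = 1
At (6, 6): LHS = 1/12 ≠ RHS = 1/3

Answer: No, fails at both test points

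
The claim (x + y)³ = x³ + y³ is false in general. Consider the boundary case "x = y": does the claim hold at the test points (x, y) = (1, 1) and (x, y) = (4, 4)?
No, fails at both test points

At (1, 1): LHS = 8 ≠ RHS = 2
At (4, 4): LHS = 512 ≠ RHS = 128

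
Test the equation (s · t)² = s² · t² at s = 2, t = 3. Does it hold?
Holds

Substituting s = 2, t = 3:

LHS = (2 · 3)² = 36
RHS = 2² · 3² = 36

LHS = RHS, so the equation holds at this point.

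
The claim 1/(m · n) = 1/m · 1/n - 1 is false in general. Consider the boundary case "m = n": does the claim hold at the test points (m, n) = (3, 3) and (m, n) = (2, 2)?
At (3, 3): LHS = 1/9 ≠ RHS = -8/9
At (2, 2): LHS = 1/4 ≠ RHS = -3/4

Answer: No, fails at both test points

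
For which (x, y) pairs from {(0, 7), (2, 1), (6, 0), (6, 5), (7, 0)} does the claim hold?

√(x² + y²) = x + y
(0, 7), (6, 0), (7, 0)

Testing each pair:
(0, 7): LHS = 7, RHS = 7 → holds
(2, 1): LHS = √(5) ≈ 2.236, RHS = 3 → fails
(6, 0): LHS = 6, RHS = 6 → holds
(6, 5): LHS = √(61) ≈ 7.81, RHS = 11 → fails
(7, 0): LHS = 7, RHS = 7 → holds

3 of 5 pairs satisfy the claim.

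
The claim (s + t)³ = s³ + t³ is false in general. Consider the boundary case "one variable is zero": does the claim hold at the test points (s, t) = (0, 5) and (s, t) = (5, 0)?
Yes, holds at both test points

At (0, 5): LHS = 125, RHS = 125 → equal
At (5, 0): LHS = 125, RHS = 125 → equal

So the claim does hold at both of these boundary points, even though it is not an identity.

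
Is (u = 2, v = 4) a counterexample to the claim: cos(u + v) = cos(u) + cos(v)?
Yes

Substituting u = 2, v = 4:
LHS = cos(2 + 4) = cos(6) ≈ 0.9602
RHS = cos(2) + cos(4) ≈ -1.07

Since LHS ≠ RHS, this pair disproves the claim.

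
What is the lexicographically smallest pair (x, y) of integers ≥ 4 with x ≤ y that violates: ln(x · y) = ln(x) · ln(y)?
(x, y) = (4, 4)

Substituting (4, 4) into the claim:
LHS = ln(4 · 4) = ln(16) ≈ 2.773
RHS = ln(4) · ln(4) = ln(4)² ≈ 1.922

Since LHS ≠ RHS, this pair disproves the claim, and no lexicographically smaller pair (x ≤ y, integers ≥ 4) does.

For instance (5, 6) is also a counterexample (LHS = ln(30) ≈ 3.401, RHS = ln(5)·ln(6) ≈ 2.884), but it's lexicographically larger.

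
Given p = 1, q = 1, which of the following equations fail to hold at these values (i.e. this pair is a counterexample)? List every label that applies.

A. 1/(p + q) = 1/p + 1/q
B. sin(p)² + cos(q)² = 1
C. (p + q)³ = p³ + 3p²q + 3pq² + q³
A

Evaluating each claim at the given values:
A. LHS = 1/2, RHS = 2 → fails here (LHS ≠ RHS)
B. LHS = cos(1)² + sin(1)² = 1, RHS = 1 → holds here (LHS = RHS)
C. LHS = 8, RHS = 8 → holds here (LHS = RHS)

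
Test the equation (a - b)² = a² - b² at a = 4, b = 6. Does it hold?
Fails

Substituting a = 4, b = 6:

LHS = (4 - 6)² = 4
RHS = 4² - 6² = -20

LHS ≠ RHS, so the equation does not hold at this point.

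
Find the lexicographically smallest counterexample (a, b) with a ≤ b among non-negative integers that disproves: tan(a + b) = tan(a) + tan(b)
At (0, 3): both sides equal tan(3) ≈ -0.1425, so it holds there.

Substituting (1, 1) into the claim:
LHS = tan(1 + 1) = tan(2) ≈ -2.185
RHS = tan(1) + tan(1) = 2·tan(1) ≈ 3.115

Since LHS ≠ RHS, this pair disproves the claim, and no lexicographically smaller pair (a ≤ b, non-negative integers) does.

For instance (1, 7) is also a counterexample (LHS = tan(8) ≈ -6.8, RHS = tan(7) + tan(1) ≈ 2.429), but it's lexicographically larger.

Answer: (a, b) = (1, 1)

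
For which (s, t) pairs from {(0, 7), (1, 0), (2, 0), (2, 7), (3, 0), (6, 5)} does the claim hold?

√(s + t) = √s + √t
Testing each pair:
(0, 7): LHS = √(7) ≈ 2.646, RHS = √(7) ≈ 2.646 → holds
(1, 0): LHS = 1, RHS = 1 → holds
(2, 0): LHS = √(2) ≈ 1.414, RHS = √(2) ≈ 1.414 → holds
(2, 7): LHS = 3, RHS = √(2) + √(7) ≈ 4.06 → fails
(3, 0): LHS = √(3) ≈ 1.732, RHS = √(3) ≈ 1.732 → holds
(6, 5): LHS = √(11) ≈ 3.317, RHS = √(5) + √(6) ≈ 4.686 → fails

4 of 6 pairs satisfy the claim.

Answer: (0, 7), (1, 0), (2, 0), (3, 0)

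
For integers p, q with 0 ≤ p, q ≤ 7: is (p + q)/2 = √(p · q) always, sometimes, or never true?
It holds at (p, q) = (2, 2) (both sides equal 2), but fails at (p, q) = (2, 1) (LHS = 3/2, RHS = √(2) ≈ 1.414).

Answer: Sometimes true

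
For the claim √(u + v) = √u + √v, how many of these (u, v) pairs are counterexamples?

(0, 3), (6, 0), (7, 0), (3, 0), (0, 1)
0

Testing each pair:
(0, 3): LHS = √(3) ≈ 1.732, RHS = √(3) ≈ 1.732 → satisfies claim
(6, 0): LHS = √(6) ≈ 2.449, RHS = √(6) ≈ 2.449 → satisfies claim
(7, 0): LHS = √(7) ≈ 2.646, RHS = √(7) ≈ 2.646 → satisfies claim
(3, 0): LHS = √(3) ≈ 1.732, RHS = √(3) ≈ 1.732 → satisfies claim
(0, 1): LHS = 1, RHS = 1 → satisfies claim

That makes 0 counterexamples.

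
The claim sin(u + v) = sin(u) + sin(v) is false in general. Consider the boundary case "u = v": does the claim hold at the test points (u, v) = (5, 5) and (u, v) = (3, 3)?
At (5, 5): LHS = sin(10) ≈ -0.544 ≠ RHS = 2·sin(5) ≈ -1.918
At (3, 3): LHS = sin(6) ≈ -0.2794 ≠ RHS = 2·sin(3) ≈ 0.2822

Answer: No, fails at both test points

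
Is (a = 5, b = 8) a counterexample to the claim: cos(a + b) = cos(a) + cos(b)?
Yes

Substituting a = 5, b = 8:
LHS = cos(5 + 8) = cos(13) ≈ 0.9074
RHS = cos(5) + cos(8) ≈ 0.1382

Since LHS ≠ RHS, this pair disproves the claim.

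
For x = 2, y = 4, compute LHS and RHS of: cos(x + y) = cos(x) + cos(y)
LHS = cos(2 + 4) = cos(6) ≈ 0.9602
RHS = cos(2) + cos(4) ≈ -1.07

LHS ≠ RHS (they differ by about 2.03), so the equation does not hold here.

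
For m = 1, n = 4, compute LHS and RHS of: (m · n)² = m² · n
LHS = (1 · 4)² = 16
RHS = 1² · 4 = 4

LHS ≠ RHS, so the equation does not hold here.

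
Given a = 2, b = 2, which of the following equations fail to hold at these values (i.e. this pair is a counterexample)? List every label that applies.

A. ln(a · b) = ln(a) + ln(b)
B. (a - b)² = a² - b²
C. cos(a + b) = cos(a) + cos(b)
Evaluating each claim at the given values:
A. LHS = ln(4) ≈ 1.386, RHS = 2·ln(2) ≈ 1.386 → holds here (LHS = RHS)
B. LHS = 0, RHS = 0 → holds here (LHS = RHS)
C. LHS = cos(4) ≈ -0.6536, RHS = 2·cos(2) ≈ -0.8323 → fails here (LHS ≠ RHS)

Answer: C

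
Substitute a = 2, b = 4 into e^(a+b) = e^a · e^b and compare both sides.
LHS = e^(2+4) = e^6 ≈ 403.4
RHS = e^2 · e^4 = e^6 ≈ 403.4

LHS = RHS: the two sides agree.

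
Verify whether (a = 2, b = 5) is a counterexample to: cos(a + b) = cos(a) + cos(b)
Yes

Substituting a = 2, b = 5:
LHS = cos(2 + 5) = cos(7) ≈ 0.7539
RHS = cos(2) + cos(5) ≈ -0.1325

Since LHS ≠ RHS, this pair disproves the claim.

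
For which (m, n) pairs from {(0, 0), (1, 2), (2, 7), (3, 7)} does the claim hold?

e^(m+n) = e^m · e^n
Testing each pair:
(0, 0): LHS = 1, RHS = 1 → holds
(1, 2): LHS = e^3 ≈ 20.09, RHS = e^3 ≈ 20.09 → holds
(2, 7): LHS = e^9 ≈ 8103, RHS = e^9 ≈ 8103 → holds
(3, 7): LHS = e^10 ≈ 22026.5, RHS = e^10 ≈ 22026.5 → holds

Every pair satisfies the claim.

Answer: All pairs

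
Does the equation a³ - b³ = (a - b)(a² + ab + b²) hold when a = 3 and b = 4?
Substituting a = 3, b = 4:

LHS = 3³ - 4³ = -37
RHS = (3 - 4)(3² + 3·4 + 4²) = -37

LHS = RHS, so the equation holds at this point.

Answer: Holds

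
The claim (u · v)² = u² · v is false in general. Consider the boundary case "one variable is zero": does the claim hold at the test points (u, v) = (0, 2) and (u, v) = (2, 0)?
At (0, 2): LHS = 0, RHS = 0 → equal
At (2, 0): LHS = 0, RHS = 0 → equal

So the claim does hold at both of these boundary points, even though it is not an identity.

Answer: Yes, holds at both test points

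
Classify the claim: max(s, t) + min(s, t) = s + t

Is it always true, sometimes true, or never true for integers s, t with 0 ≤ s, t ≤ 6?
The identity holds for every pair in the range. For instance at (s, t) = (2, 6): both sides equal 8.

Answer: Always true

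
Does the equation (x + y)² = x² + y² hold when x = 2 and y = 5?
Substituting x = 2, y = 5:

LHS = (2 + 5)² = 49
RHS = 2² + 5² = 29

LHS ≠ RHS, so the equation does not hold at this point.

Answer: Fails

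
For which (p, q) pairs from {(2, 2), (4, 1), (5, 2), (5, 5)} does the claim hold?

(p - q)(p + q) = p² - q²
All pairs

Testing each pair:
(2, 2): LHS = 0, RHS = 0 → holds
(4, 1): LHS = 15, RHS = 15 → holds
(5, 2): LHS = 21, RHS = 21 → holds
(5, 5): LHS = 0, RHS = 0 → holds

Every pair satisfies the claim.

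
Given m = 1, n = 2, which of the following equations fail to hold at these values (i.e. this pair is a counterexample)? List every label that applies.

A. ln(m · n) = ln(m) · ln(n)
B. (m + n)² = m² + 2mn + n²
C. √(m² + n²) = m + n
A, C

Evaluating each claim at the given values:
A. LHS = ln(2) ≈ 0.6931, RHS = 0 → fails here (LHS ≠ RHS)
B. LHS = 9, RHS = 9 → holds here (LHS = RHS)
C. LHS = √(5) ≈ 2.236, RHS = 3 → fails here (LHS ≠ RHS)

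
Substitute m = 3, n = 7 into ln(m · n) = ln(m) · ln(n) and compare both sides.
LHS = ln(3 · 7) = ln(21) ≈ 3.045
RHS = ln(3) · ln(7) ≈ 2.138

LHS ≠ RHS (they differ by about 0.9067), so the equation does not hold here.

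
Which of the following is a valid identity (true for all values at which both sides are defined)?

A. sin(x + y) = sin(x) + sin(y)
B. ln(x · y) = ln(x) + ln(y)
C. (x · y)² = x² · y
B

A: fails at (1, 3) — LHS = sin(4) ≈ -0.7568, RHS = sin(3) + sin(1) ≈ 0.9826.
B: holds — e.g. at (4, 4), both sides equal ln(16) ≈ 2.773.
C: fails at (6, 7) — LHS = 1764, RHS = 252.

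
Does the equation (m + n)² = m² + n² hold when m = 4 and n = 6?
Fails

Substituting m = 4, n = 6:

LHS = (4 + 6)² = 100
RHS = 4² + 6² = 52

LHS ≠ RHS, so the equation does not hold at this point.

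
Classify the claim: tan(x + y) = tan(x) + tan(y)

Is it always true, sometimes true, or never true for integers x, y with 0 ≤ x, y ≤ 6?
Sometimes true

It holds at (x, y) = (3, 0) (both sides equal tan(3) ≈ -0.1425), but fails at (x, y) = (1, 5) (LHS = tan(6) ≈ -0.291, RHS = tan(5) + tan(1) ≈ -1.823).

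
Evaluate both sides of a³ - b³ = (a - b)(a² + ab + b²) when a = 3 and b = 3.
LHS = 3³ - 3³ = 0
RHS = (3 - 3)(3² + 3·3 + 3²) = 0

LHS = RHS: the two sides agree.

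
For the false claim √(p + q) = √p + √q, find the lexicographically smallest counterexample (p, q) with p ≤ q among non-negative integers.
(p, q) = (1, 1)

At (0, 4): both sides equal 2, so it holds there.
At (0, 6): both sides equal √(6) ≈ 2.449, so it holds there.

Substituting (1, 1) into the claim:
LHS = √(1 + 1) = √(2) ≈ 1.414
RHS = √1 + √1 = 2

Since LHS ≠ RHS, this pair disproves the claim, and no lexicographically smaller pair (p ≤ q, non-negative integers) does.

For instance (1, 6) is also a counterexample (LHS = √(7) ≈ 2.646, RHS = 1 + √(6) ≈ 3.449), but it's lexicographically larger.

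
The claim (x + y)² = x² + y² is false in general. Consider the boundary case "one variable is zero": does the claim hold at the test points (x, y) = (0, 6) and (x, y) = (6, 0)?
Yes, holds at both test points

At (0, 6): LHS = 36, RHS = 36 → equal
At (6, 0): LHS = 36, RHS = 36 → equal

So the claim does hold at both of these boundary points, even though it is not an identity.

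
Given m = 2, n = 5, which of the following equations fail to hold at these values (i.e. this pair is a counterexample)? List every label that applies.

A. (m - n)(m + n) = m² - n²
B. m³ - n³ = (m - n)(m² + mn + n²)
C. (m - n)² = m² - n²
Evaluating each claim at the given values:
A. LHS = -21, RHS = -21 → holds here (LHS = RHS)
B. LHS = -117, RHS = -117 → holds here (LHS = RHS)
C. LHS = 9, RHS = -21 → fails here (LHS ≠ RHS)

Answer: C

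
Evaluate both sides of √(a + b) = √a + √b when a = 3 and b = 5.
LHS = √(3 + 5) = 2·√(2) ≈ 2.828
RHS = √3 + √5 = √(3) + √(5) ≈ 3.968

LHS ≠ RHS (they differ by about 1.14), so the equation does not hold here.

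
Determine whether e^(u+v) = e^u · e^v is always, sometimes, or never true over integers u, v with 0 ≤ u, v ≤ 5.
The identity holds for every pair in the range. For instance at (u, v) = (2, 3): both sides equal e^5 ≈ 148.4.

Answer: Always true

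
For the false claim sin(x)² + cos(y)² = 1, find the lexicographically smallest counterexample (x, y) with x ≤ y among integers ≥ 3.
(x, y) = (3, 4)

At (3, 3): both sides equal 1, so it holds there.

Substituting (3, 4) into the claim:
LHS = sin(3)² + cos(4)² ≈ 0.4472
RHS = 1

Since LHS ≠ RHS, this pair disproves the claim, and no lexicographically smaller pair (x ≤ y, integers ≥ 3) does.

For instance (6, 7) is also a counterexample (LHS = sin(6)² + cos(7)² ≈ 0.6464, RHS = 1), but it's lexicographically larger.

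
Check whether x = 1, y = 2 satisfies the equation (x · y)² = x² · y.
Fails

Substituting x = 1, y = 2:

LHS = (1 · 2)² = 4
RHS = 1² · 2 = 2

LHS ≠ RHS, so the equation does not hold at this point.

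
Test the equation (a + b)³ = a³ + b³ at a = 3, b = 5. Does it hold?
Substituting a = 3, b = 5:

LHS = (3 + 5)³ = 512
RHS = 3³ + 5³ = 152

LHS ≠ RHS, so the equation does not hold at this point.

Answer: Fails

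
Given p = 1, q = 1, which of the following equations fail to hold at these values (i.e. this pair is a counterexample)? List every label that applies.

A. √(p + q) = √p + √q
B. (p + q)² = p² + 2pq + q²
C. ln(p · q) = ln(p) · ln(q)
A

Evaluating each claim at the given values:
A. LHS = √(2) ≈ 1.414, RHS = 2 → fails here (LHS ≠ RHS)
B. LHS = 4, RHS = 4 → holds here (LHS = RHS)
C. LHS = 0, RHS = 0 → holds here (LHS = RHS)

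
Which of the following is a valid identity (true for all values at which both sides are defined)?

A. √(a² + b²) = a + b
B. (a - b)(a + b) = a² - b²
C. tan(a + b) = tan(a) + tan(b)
A: fails at (5, 8) — LHS = √(89) ≈ 9.434, RHS = 13.
B: holds — e.g. at (2, 4), both sides equal -12.
C: fails at (1, 1) — LHS = tan(2) ≈ -2.185, RHS = 2·tan(1) ≈ 3.115.

Answer: B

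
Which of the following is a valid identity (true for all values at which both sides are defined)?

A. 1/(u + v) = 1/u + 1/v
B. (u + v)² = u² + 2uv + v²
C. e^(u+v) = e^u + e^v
A: fails at (2, 3) — LHS = 1/5, RHS = 5/6.
B: holds — e.g. at (2, 2), both sides equal 16.
C: fails at (2, 4) — LHS = e^6 ≈ 403.4, RHS = e^2 + e^4 ≈ 61.99.

Answer: B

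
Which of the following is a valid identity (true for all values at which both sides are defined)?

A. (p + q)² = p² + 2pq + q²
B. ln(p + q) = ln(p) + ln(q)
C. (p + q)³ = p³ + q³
A: holds — e.g. at (2, 5), both sides equal 49.
B: fails at (2, 7) — LHS = ln(9) ≈ 2.197, RHS = ln(2) + ln(7) ≈ 2.639.
C: fails at (1, 3) — LHS = 64, RHS = 28.

Answer: A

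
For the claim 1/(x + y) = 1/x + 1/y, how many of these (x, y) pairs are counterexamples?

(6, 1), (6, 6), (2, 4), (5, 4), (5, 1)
5

Testing each pair:
(6, 1): LHS = 1/7, RHS = 7/6 → counterexample
(6, 6): LHS = 1/12, RHS = 1/3 → counterexample
(2, 4): LHS = 1/6, RHS = 3/4 → counterexample
(5, 4): LHS = 1/9, RHS = 9/20 → counterexample
(5, 1): LHS = 1/6, RHS = 6/5 → counterexample

That makes 5 counterexamples.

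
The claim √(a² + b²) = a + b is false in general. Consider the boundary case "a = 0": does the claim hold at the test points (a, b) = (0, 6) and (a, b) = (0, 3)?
Yes, holds at both test points

At (0, 6): LHS = 6, RHS = 6 → equal
At (0, 3): LHS = 3, RHS = 3 → equal

So the claim does hold at both of these boundary points, even though it is not an identity.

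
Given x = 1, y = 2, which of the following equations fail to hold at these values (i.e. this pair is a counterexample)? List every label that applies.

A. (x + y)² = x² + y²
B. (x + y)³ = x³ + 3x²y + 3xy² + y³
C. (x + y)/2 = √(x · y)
Evaluating each claim at the given values:
A. LHS = 9, RHS = 5 → fails here (LHS ≠ RHS)
B. LHS = 27, RHS = 27 → holds here (LHS = RHS)
C. LHS = 3/2, RHS = √(2) ≈ 1.414 → fails here (LHS ≠ RHS)

Answer: A, C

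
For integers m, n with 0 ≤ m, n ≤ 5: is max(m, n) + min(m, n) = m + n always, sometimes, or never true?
Always true

The identity holds for every pair in the range. For instance at (m, n) = (2, 3): both sides equal 5.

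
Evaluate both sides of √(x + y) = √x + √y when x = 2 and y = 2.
LHS = √(2 + 2) = 2
RHS = √2 + √2 = 2·√(2) ≈ 2.828

LHS ≠ RHS (they differ by about 0.8284), so the equation does not hold here.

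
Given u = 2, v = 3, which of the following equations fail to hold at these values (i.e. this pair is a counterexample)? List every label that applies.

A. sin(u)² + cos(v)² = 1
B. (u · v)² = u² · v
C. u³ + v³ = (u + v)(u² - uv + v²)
A, B

Evaluating each claim at the given values:
A. LHS = sin(2)² + cos(3)² ≈ 1.807, RHS = 1 → fails here (LHS ≠ RHS)
B. LHS = 36, RHS = 12 → fails here (LHS ≠ RHS)
C. LHS = 35, RHS = 35 → holds here (LHS = RHS)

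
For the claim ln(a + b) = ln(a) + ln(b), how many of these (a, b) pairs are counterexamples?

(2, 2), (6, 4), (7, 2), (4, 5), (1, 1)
Testing each pair:
(2, 2): LHS = ln(4) ≈ 1.386, RHS = 2·ln(2) ≈ 1.386 → satisfies claim
(6, 4): LHS = ln(10) ≈ 2.303, RHS = ln(4) + ln(6) ≈ 3.178 → counterexample
(7, 2): LHS = ln(9) ≈ 2.197, RHS = ln(2) + ln(7) ≈ 2.639 → counterexample
(4, 5): LHS = ln(9) ≈ 2.197, RHS = ln(4) + ln(5) ≈ 2.996 → counterexample
(1, 1): LHS = ln(2) ≈ 0.6931, RHS = 0 → counterexample

That makes 4 counterexamples.

Answer: 4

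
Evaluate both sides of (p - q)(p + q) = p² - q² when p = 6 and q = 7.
LHS = (6 - 7)(6 + 7) = -13
RHS = 6² - 7² = -13

LHS = RHS: the two sides agree.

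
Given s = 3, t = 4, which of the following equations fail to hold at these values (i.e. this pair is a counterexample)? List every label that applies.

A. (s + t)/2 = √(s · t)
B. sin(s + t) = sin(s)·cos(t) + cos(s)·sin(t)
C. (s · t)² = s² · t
A, C

Evaluating each claim at the given values:
A. LHS = 7/2, RHS = 2·√(3) ≈ 3.464 → fails here (LHS ≠ RHS)
B. LHS = sin(7) ≈ 0.657, RHS = sin(3)·cos(4) + sin(4)·cos(3) ≈ 0.657 → holds here (LHS = RHS)
C. LHS = 144, RHS = 36 → fails here (LHS ≠ RHS)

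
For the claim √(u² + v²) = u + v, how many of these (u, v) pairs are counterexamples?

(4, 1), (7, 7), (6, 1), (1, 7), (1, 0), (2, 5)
5

Testing each pair:
(4, 1): LHS = √(17) ≈ 4.123, RHS = 5 → counterexample
(7, 7): LHS = 7·√(2) ≈ 9.899, RHS = 14 → counterexample
(6, 1): LHS = √(37) ≈ 6.083, RHS = 7 → counterexample
(1, 7): LHS = 5·√(2) ≈ 7.071, RHS = 8 → counterexample
(1, 0): LHS = 1, RHS = 1 → satisfies claim
(2, 5): LHS = √(29) ≈ 5.385, RHS = 7 → counterexample

That makes 5 counterexamples.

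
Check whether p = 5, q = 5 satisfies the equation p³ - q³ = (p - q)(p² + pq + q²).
Substituting p = 5, q = 5:

LHS = 5³ - 5³ = 0
RHS = (5 - 5)(5² + 5·5 + 5²) = 0

LHS = RHS, so the equation holds at this point.

Answer: Holds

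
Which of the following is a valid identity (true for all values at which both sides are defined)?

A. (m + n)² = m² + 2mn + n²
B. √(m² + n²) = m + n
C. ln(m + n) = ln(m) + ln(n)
A

A: holds — e.g. at (2, 2), both sides equal 16.
B: fails at (2, 3) — LHS = √(13) ≈ 3.606, RHS = 5.
C: fails at (5, 8) — LHS = ln(13) ≈ 2.565, RHS = ln(5) + ln(8) ≈ 3.689.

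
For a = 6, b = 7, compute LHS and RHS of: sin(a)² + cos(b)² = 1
LHS = sin(6)² + cos(7)² ≈ 0.6464
RHS = 1

LHS ≠ RHS (they differ by about 0.3536), so the equation does not hold here.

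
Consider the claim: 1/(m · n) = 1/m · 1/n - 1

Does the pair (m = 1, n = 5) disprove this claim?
Yes

Substituting m = 1, n = 5:
LHS = 1/(1 · 5) = 1/5
RHS = 1/1 · 1/5 - 1 = -4/5

Since LHS ≠ RHS, this pair disproves the claim.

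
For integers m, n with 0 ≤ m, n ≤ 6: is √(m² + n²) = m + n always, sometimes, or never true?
It holds at (m, n) = (6, 0) (both sides equal 6), but fails at (m, n) = (1, 1) (LHS = √(2) ≈ 1.414, RHS = 2).

Answer: Sometimes true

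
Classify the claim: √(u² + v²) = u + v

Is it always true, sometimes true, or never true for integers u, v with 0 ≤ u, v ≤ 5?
Sometimes true

It holds at (u, v) = (0, 0) (both sides equal 0), but fails at (u, v) = (4, 4) (LHS = 4·√(2) ≈ 5.657, RHS = 8).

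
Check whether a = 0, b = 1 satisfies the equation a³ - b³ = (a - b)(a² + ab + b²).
Holds

Substituting a = 0, b = 1:

LHS = 0³ - 1³ = -1
RHS = (0 - 1)(0² + 0·1 + 1²) = -1

LHS = RHS, so the equation holds at this point.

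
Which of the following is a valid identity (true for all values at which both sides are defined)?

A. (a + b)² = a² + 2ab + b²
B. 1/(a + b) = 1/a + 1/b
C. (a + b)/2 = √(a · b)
A

A: holds — e.g. at (3, 4), both sides equal 49.
B: fails at (6, 7) — LHS = 1/13, RHS = 13/42.
C: fails at (1, 2) — LHS = 3/2, RHS = √(2) ≈ 1.414.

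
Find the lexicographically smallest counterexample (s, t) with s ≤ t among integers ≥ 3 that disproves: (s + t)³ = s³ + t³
(s, t) = (3, 3)

Substituting (3, 3) into the claim:
LHS = (3 + 3)³ = 216
RHS = 3³ + 3³ = 54

Since LHS ≠ RHS, this pair disproves the claim, and no lexicographically smaller pair (s ≤ t, integers ≥ 3) does.

For instance (6, 7) is also a counterexample (LHS = 2197, RHS = 559), but it's lexicographically larger.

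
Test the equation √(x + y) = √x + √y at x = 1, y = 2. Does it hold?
Fails

Substituting x = 1, y = 2:

LHS = √(1 + 2) = √(3) ≈ 1.732
RHS = √1 + √2 = 1 + √(2) ≈ 2.414

LHS ≠ RHS, so the equation does not hold at this point.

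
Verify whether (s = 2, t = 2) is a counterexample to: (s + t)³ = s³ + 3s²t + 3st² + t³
No

Substituting s = 2, t = 2:
LHS = (2 + 2)³ = 64
RHS = 2³ + 3·2²·2 + 3·2·2² + 2³ = 64

The sides agree, so this pair does not disprove the claim.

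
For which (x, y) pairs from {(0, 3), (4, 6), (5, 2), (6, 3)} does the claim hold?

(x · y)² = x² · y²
All pairs

Testing each pair:
(0, 3): LHS = 0, RHS = 0 → holds
(4, 6): LHS = 576, RHS = 576 → holds
(5, 2): LHS = 100, RHS = 100 → holds
(6, 3): LHS = 324, RHS = 324 → holds

Every pair satisfies the claim.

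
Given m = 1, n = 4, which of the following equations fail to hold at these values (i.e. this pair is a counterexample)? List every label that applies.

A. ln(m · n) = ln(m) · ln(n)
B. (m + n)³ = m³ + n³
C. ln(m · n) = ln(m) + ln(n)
Evaluating each claim at the given values:
A. LHS = ln(4) ≈ 1.386, RHS = 0 → fails here (LHS ≠ RHS)
B. LHS = 125, RHS = 65 → fails here (LHS ≠ RHS)
C. LHS = ln(4) ≈ 1.386, RHS = ln(4) ≈ 1.386 → holds here (LHS = RHS)

Answer: A, B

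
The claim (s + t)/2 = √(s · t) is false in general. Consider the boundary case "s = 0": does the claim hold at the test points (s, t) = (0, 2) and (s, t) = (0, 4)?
At (0, 2): LHS = 1 ≠ RHS = 0
At (0, 4): LHS = 2 ≠ RHS = 0

Answer: No, fails at both test points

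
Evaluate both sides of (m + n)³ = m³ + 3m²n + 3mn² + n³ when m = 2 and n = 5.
LHS = (2 + 5)³ = 343
RHS = 2³ + 3·2²·5 + 3·2·5² + 5³ = 343

LHS = RHS: the two sides agree.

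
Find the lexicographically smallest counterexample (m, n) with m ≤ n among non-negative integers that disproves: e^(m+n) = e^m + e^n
Substituting (0, 0) into the claim:
LHS = e^(0+0) = 1
RHS = e^0 + e^0 = 2

Since LHS ≠ RHS, this pair disproves the claim, and no lexicographically smaller pair (m ≤ n, non-negative integers) does.

For instance (1, 3) is also a counterexample (LHS = e^4 ≈ 54.6, RHS = e + e^3 ≈ 22.8), but it's lexicographically larger.

Answer: (m, n) = (0, 0)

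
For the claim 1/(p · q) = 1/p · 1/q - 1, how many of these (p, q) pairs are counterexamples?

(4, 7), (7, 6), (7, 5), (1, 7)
Testing each pair:
(4, 7): LHS = 1/28, RHS = -27/28 → counterexample
(7, 6): LHS = 1/42, RHS = -41/42 → counterexample
(7, 5): LHS = 1/35, RHS = -34/35 → counterexample
(1, 7): LHS = 1/7, RHS = -6/7 → counterexample

That makes 4 counterexamples.

Answer: 4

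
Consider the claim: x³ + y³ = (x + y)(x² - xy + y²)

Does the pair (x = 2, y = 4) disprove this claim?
No

Substituting x = 2, y = 4:
LHS = 2³ + 4³ = 72
RHS = (2 + 4)(2² - 2·4 + 4²) = 72

The sides agree, so this pair does not disprove the claim.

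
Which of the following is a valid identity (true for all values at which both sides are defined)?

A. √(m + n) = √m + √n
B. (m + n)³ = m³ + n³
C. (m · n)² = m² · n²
C

A: fails at (5, 5) — LHS = √(10) ≈ 3.162, RHS = 2·√(5) ≈ 4.472.
B: fails at (2, 3) — LHS = 125, RHS = 35.
C: holds — e.g. at (2, 5), both sides equal 100.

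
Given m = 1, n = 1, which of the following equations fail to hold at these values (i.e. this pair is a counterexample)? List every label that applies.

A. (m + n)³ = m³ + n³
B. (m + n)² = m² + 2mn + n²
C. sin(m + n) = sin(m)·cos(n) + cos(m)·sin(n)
A

Evaluating each claim at the given values:
A. LHS = 8, RHS = 2 → fails here (LHS ≠ RHS)
B. LHS = 4, RHS = 4 → holds here (LHS = RHS)
C. LHS = sin(2) ≈ 0.9093, RHS = 2·sin(1)·cos(1) ≈ 0.9093 → holds here (LHS = RHS)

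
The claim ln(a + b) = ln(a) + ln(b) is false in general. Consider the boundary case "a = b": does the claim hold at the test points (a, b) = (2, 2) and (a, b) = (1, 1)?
At (2, 2): LHS = ln(4) ≈ 1.386, RHS = 2·ln(2) ≈ 1.386 → equal
At (1, 1): LHS = ln(2) ≈ 0.6931 ≠ RHS = 0

Answer: Only at (2, 2)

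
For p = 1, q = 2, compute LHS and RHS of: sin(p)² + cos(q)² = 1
LHS = sin(1)² + cos(2)² ≈ 0.8813
RHS = 1

LHS ≠ RHS (they differ by about 0.1187), so the equation does not hold here.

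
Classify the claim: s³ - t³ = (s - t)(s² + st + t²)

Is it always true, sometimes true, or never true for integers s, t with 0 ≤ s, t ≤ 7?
Always true

The identity holds for every pair in the range. For instance at (s, t) = (1, 7): both sides equal -342.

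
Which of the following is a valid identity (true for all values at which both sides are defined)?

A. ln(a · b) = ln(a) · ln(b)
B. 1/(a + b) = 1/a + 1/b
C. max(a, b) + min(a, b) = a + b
C

A: fails at (2, 7) — LHS = ln(14) ≈ 2.639, RHS = ln(2)·ln(7) ≈ 1.349.
B: fails at (2, 2) — LHS = 1/4, RHS = 1.
C: holds — e.g. at (3, 3), both sides equal 6.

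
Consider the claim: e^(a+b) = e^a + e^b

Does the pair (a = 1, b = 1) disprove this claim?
Substituting a = 1, b = 1:
LHS = e^(1+1) = e^2 ≈ 7.389
RHS = e^1 + e^1 = 2·e ≈ 5.437

Since LHS ≠ RHS, this pair disproves the claim.

Answer: Yes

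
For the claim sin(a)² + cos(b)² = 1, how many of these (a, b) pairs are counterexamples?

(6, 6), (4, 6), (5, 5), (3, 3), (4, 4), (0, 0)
Testing each pair:
(6, 6): LHS = sin(6)² + cos(6)² = 1, RHS = 1 → satisfies claim
(4, 6): LHS = sin(4)² + cos(6)² ≈ 1.495, RHS = 1 → counterexample
(5, 5): LHS = cos(5)² + sin(5)² = 1, RHS = 1 → satisfies claim
(3, 3): LHS = sin(3)² + cos(3)² = 1, RHS = 1 → satisfies claim
(4, 4): LHS = cos(4)² + sin(4)² = 1, RHS = 1 → satisfies claim
(0, 0): LHS = 1, RHS = 1 → satisfies claim

That makes 1 counterexample.

Answer: 1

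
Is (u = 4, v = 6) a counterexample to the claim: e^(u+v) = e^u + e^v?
Yes

Substituting u = 4, v = 6:
LHS = e^(4+6) = e^10 ≈ 22026.5
RHS = e^4 + e^6 ≈ 458

Since LHS ≠ RHS, this pair disproves the claim.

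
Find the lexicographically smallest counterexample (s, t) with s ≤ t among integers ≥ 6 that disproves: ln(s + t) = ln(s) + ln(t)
Substituting (6, 6) into the claim:
LHS = ln(6 + 6) = ln(12) ≈ 2.485
RHS = ln(6) + ln(6) = 2·ln(6) ≈ 3.584

Since LHS ≠ RHS, this pair disproves the claim, and no lexicographically smaller pair (s ≤ t, integers ≥ 6) does.

For instance (9, 12) is also a counterexample (LHS = ln(21) ≈ 3.045, RHS = ln(9) + ln(12) ≈ 4.682), but it's lexicographically larger.

Answer: (s, t) = (6, 6)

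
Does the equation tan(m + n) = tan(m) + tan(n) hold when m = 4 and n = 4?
Fails

Substituting m = 4, n = 4:

LHS = tan(4 + 4) = tan(8) ≈ -6.8
RHS = tan(4) + tan(4) = 2·tan(4) ≈ 2.316

LHS ≠ RHS, so the equation does not hold at this point.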